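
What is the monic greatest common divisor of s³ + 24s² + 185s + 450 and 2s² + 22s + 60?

Repeated division with remainder:
  s³ + 24s² + 185s + 450 = ((1/2)s + 13/2)(2s² + 22s + 60) + (12s + 60)
  2s² + 22s + 60 = ((1/6)s + 1)(12s + 60) + (0)
Last nonzero remainder: 12s + 60. Dividing through by 12 gives the monic gcd s + 5.

s + 5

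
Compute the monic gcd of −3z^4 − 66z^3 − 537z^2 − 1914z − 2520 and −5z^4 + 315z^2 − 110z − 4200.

z^2 + 11z + 28

Euclidean algorithm in ℚ[z]:
  −3z^4 − 66z^3 − 537z^2 − 1914z − 2520 = (3/5)(−5z^4 + 315z^2 − 110z − 4200) + (−66z^3 − 726z^2 − 1848z)
  −5z^4 + 315z^2 − 110z − 4200 = ((5/66)z − 5/6)(−66z^3 − 726z^2 − 1848z) + (−150z^2 − 1650z − 4200)
  −66z^3 − 726z^2 − 1848z = ((11/25)z)(−150z^2 − 1650z − 4200) + (0)
Last nonzero remainder: −150z^2 − 1650z − 4200. Dividing through by −150 gives the monic gcd z^2 + 11z + 28.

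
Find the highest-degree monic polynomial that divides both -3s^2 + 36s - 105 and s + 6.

1

Euclidean algorithm in ℚ[s]:
  -3s^2 + 36s - 105 = (-3s + 54)(s + 6) + (-429)
  s + 6 = (-(1/429)s - 2/143)(-429) + (0)
The last nonzero remainder is the constant -429, so the polynomials are coprime and gcd = 1.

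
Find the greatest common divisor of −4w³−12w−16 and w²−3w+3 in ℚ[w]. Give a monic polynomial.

1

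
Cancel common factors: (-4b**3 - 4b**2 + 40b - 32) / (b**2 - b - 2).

By polynomial division,
  -4b**3 - 4b**2 + 40b - 32 = (-4b - 8)(b**2 - b - 2) + (24b - 48)
  b**2 - b - 2 = ((1/24)b + 1/24)(24b - 48) + (0)
Last nonzero remainder: 24b - 48. Dividing through by 24 gives the monic gcd b - 2.
Cancel b - 2 from numerator and denominator to get the reduced form.

(-4b**2 - 12b + 16)/(b + 1)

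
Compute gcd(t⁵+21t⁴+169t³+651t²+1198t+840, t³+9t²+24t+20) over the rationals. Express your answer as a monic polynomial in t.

Euclidean algorithm in ℚ[t]:
  t⁵+21t⁴+169t³+651t²+1198t+840 = (t²+12t+37)(t³+9t²+24t+20) + (10t²+70t+100)
  t³+9t²+24t+20 = ((1/10)t+1/5)(10t²+70t+100) + (0)
Last nonzero remainder: 10t²+70t+100. Dividing through by 10 gives the monic gcd t²+7t+10.

t²+7t+10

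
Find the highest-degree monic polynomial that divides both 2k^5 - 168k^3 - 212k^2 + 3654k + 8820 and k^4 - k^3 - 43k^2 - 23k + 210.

By polynomial division,
  2k^5 - 168k^3 - 212k^2 + 3654k + 8820 = (2k + 2)(k^4 - k^3 - 43k^2 - 23k + 210) + (-80k^3 - 80k^2 + 3280k + 8400)
  k^4 - k^3 - 43k^2 - 23k + 210 = (-(1/80)k + 1/40)(-80k^3 - 80k^2 + 3280k + 8400) + (0)
Last nonzero remainder: -80k^3 - 80k^2 + 3280k + 8400. Dividing through by -80 gives the monic gcd k^3 + k^2 - 41k - 105.

k^3 + k^2 - 41k - 105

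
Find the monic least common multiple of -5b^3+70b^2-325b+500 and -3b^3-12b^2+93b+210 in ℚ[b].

By polynomial division,
  -5b^3+70b^2-325b+500 = (5/3)(-3b^3-12b^2+93b+210) + (90b^2-480b+150)
  -3b^3-12b^2+93b+210 = (-(1/30)b-14/45)(90b^2-480b+150) + (-(154/3)b+770/3)
  90b^2-480b+150 = (-(135/77)b+45/77)(-(154/3)b+770/3) + (0)
Last nonzero remainder: -(154/3)b+770/3. Dividing through by -154/3 gives the monic gcd b-5.
Then lcm(f, g) = f·g / gcd(f, g); expanding and making the result monic gives the answer.

b^5-5b^4-47b^3+289b^2+10b-1400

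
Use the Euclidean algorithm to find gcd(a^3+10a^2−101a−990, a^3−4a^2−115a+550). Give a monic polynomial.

Euclidean algorithm in ℚ[a]:
  a^3+10a^2−101a−990 = (a^3−4a^2−115a+550) + (14a^2+14a−1540)
  a^3−4a^2−115a+550 = ((1/14)a−5/14)(14a^2+14a−1540) + (0)
Last nonzero remainder: 14a^2+14a−1540. Dividing through by 14 gives the monic gcd a^2+a−110.

a^2+a−110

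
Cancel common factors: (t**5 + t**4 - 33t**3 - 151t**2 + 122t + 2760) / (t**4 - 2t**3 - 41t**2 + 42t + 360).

Euclidean algorithm in ℚ[t]:
  t**5 + t**4 - 33t**3 - 151t**2 + 122t + 2760 = (t + 3)(t**4 - 2t**3 - 41t**2 + 42t + 360) + (14t**3 - 70t**2 - 364t + 1680)
  t**4 - 2t**3 - 41t**2 + 42t + 360 = ((1/14)t + 3/14)(14t**3 - 70t**2 - 364t + 1680) + (0)
Last nonzero remainder: 14t**3 - 70t**2 - 364t + 1680. Dividing through by 14 gives the monic gcd t**3 - 5t**2 - 26t + 120.
Cancel t**3 - 5t**2 - 26t + 120 from numerator and denominator to get the reduced form.

(t**2 + 6t + 23)/(t + 3)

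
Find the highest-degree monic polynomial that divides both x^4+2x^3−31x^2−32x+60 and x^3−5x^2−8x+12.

x^2+x−2

Repeated division with remainder:
  x^4+2x^3−31x^2−32x+60 = (x+7)(x^3−5x^2−8x+12) + (12x^2+12x−24)
  x^3−5x^2−8x+12 = ((1/12)x−1/2)(12x^2+12x−24) + (0)
Last nonzero remainder: 12x^2+12x−24. Dividing through by 12 gives the monic gcd x^2+x−2.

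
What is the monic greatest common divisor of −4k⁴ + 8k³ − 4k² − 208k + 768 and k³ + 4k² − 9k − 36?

k² + k − 12

Euclidean algorithm in ℚ[k]:
  −4k⁴ + 8k³ − 4k² − 208k + 768 = (−4k + 24)(k³ + 4k² − 9k − 36) + (−136k² − 136k + 1632)
  k³ + 4k² − 9k − 36 = (−(1/136)k − 3/136)(−136k² − 136k + 1632) + (0)
Last nonzero remainder: −136k² − 136k + 1632. Dividing through by −136 gives the monic gcd k² + k − 12.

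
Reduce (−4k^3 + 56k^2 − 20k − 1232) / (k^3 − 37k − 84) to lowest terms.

By polynomial division,
  −4k^3 + 56k^2 − 20k − 1232 = (−4)(k^3 − 37k − 84) + (56k^2 − 168k − 1568)
  k^3 − 37k − 84 = ((1/56)k + 3/56)(56k^2 − 168k − 1568) + (0)
Last nonzero remainder: 56k^2 − 168k − 1568. Dividing through by 56 gives the monic gcd k^2 − 3k − 28.
Cancel k^2 − 3k − 28 from numerator and denominator to get the reduced form.

(−4k + 44)/(k + 3)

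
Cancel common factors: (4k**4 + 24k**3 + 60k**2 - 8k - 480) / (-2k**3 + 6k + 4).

Apply the Euclidean algorithm:
  4k**4 + 24k**3 + 60k**2 - 8k - 480 = (-2k - 12)(-2k**3 + 6k + 4) + (72k**2 + 72k - 432)
  -2k**3 + 6k + 4 = (-(1/36)k + 1/36)(72k**2 + 72k - 432) + (-8k + 16)
  72k**2 + 72k - 432 = (-9k - 27)(-8k + 16) + (0)
Last nonzero remainder: -8k + 16. Dividing through by -8 gives the monic gcd k - 2.
Cancel k - 2 from numerator and denominator to get the reduced form.

(-2k**3 - 16k**2 - 62k - 120)/(k**2 + 2k + 1)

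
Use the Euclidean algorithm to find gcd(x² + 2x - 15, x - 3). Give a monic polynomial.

x - 3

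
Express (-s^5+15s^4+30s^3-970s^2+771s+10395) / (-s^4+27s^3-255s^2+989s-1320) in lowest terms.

(s^3+s^2-69s-189)/(s^2-11s+24)

Repeated division with remainder:
  -s^5+15s^4+30s^3-970s^2+771s+10395 = (s+12)(-s^4+27s^3-255s^2+989s-1320) + (-39s^3+1101s^2-9777s+26235)
  -s^4+27s^3-255s^2+989s-1320 = ((1/39)s+16/507)(-39s^3+1101s^2-9777s+26235) + (-(6600/169)s^2+(105600/169)s-363000/169)
  -39s^3+1101s^2-9777s+26235 = ((2197/2200)s-26871/2200)(-(6600/169)s^2+(105600/169)s-363000/169) + (0)
Last nonzero remainder: -(6600/169)s^2+(105600/169)s-363000/169. Dividing through by -6600/169 gives the monic gcd s^2-16s+55.
Cancel s^2-16s+55 from numerator and denominator to get the reduced form.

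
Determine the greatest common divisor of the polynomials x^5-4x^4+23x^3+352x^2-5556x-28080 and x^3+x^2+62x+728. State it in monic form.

x^2-6x+104

Apply the Euclidean algorithm:
  x^5-4x^4+23x^3+352x^2-5556x-28080 = (x^2-5x-34)(x^3+x^2+62x+728) + (-32x^2+192x-3328)
  x^3+x^2+62x+728 = (-(1/32)x-7/32)(-32x^2+192x-3328) + (0)
Last nonzero remainder: -32x^2+192x-3328. Dividing through by -32 gives the monic gcd x^2-6x+104.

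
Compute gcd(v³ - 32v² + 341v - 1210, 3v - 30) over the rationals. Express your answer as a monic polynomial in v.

v - 10

Euclidean algorithm in ℚ[v]:
  v³ - 32v² + 341v - 1210 = ((1/3)v² - (22/3)v + 121/3)(3v - 30) + (0)
Last nonzero remainder: 3v - 30. Dividing through by 3 gives the monic gcd v - 10.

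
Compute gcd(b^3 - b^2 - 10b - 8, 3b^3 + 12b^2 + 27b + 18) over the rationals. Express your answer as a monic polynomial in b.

By polynomial division,
  b^3 - b^2 - 10b - 8 = (1/3)(3b^3 + 12b^2 + 27b + 18) + (-5b^2 - 19b - 14)
  3b^3 + 12b^2 + 27b + 18 = (-(3/5)b - 3/25)(-5b^2 - 19b - 14) + ((408/25)b + 408/25)
  -5b^2 - 19b - 14 = (-(125/408)b - 175/204)((408/25)b + 408/25) + (0)
Last nonzero remainder: (408/25)b + 408/25. Dividing through by 408/25 gives the monic gcd b + 1.

b + 1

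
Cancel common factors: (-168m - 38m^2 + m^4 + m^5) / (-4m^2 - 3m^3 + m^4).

Apply the Euclidean algorithm:
  m^5 + m^4 - 38m^2 - 168m = (m + 4)(m^4 - 3m^3 - 4m^2) + (16m^3 - 22m^2 - 168m)
  m^4 - 3m^3 - 4m^2 = ((1/16)m - 13/128)(16m^3 - 22m^2 - 168m) + ((273/64)m^2 - (273/16)m)
  16m^3 - 22m^2 - 168m = ((1024/273)m + 128/13)((273/64)m^2 - (273/16)m) + (0)
Last nonzero remainder: (273/64)m^2 - (273/16)m. Dividing through by 273/64 gives the monic gcd m^2 - 4m.
Cancel m^2 - 4m from numerator and denominator to get the reduced form.

(42 + 20m + 5m^2 + m^3)/(m + m^2)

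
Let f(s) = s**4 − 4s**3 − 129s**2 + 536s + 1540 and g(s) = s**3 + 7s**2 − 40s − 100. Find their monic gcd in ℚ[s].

By polynomial division,
  s**4 − 4s**3 − 129s**2 + 536s + 1540 = (s − 11)(s**3 + 7s**2 − 40s − 100) + (−12s**2 + 196s + 440)
  s**3 + 7s**2 − 40s − 100 = (−(1/12)s − 35/18)(−12s**2 + 196s + 440) + ((3400/9)s + 6800/9)
  −12s**2 + 196s + 440 = (−(27/850)s + 99/170)((3400/9)s + 6800/9) + (0)
Last nonzero remainder: (3400/9)s + 6800/9. Dividing through by 3400/9 gives the monic gcd s + 2.

s + 2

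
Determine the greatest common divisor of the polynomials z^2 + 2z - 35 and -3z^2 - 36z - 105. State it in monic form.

z + 7

Euclidean algorithm in ℚ[z]:
  z^2 + 2z - 35 = (-1/3)(-3z^2 - 36z - 105) + (-10z - 70)
  -3z^2 - 36z - 105 = ((3/10)z + 3/2)(-10z - 70) + (0)
Last nonzero remainder: -10z - 70. Dividing through by -10 gives the monic gcd z + 7.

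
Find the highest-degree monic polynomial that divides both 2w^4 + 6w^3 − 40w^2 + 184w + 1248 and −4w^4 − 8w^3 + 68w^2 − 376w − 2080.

w^3 − 3w^2 − 2w + 104

Euclidean algorithm in ℚ[w]:
  2w^4 + 6w^3 − 40w^2 + 184w + 1248 = (−1/2)(−4w^4 − 8w^3 + 68w^2 − 376w − 2080) + (2w^3 − 6w^2 − 4w + 208)
  −4w^4 − 8w^3 + 68w^2 − 376w − 2080 = (−2w − 10)(2w^3 − 6w^2 − 4w + 208) + (0)
Last nonzero remainder: 2w^3 − 6w^2 − 4w + 208. Dividing through by 2 gives the monic gcd w^3 − 3w^2 − 2w + 104.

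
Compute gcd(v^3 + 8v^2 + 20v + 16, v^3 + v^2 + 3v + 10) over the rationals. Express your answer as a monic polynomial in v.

Apply the Euclidean algorithm:
  v^3 + 8v^2 + 20v + 16 = (v^3 + v^2 + 3v + 10) + (7v^2 + 17v + 6)
  v^3 + v^2 + 3v + 10 = ((1/7)v - 10/49)(7v^2 + 17v + 6) + ((275/49)v + 550/49)
  7v^2 + 17v + 6 = ((343/275)v + 147/275)((275/49)v + 550/49) + (0)
Last nonzero remainder: (275/49)v + 550/49. Dividing through by 275/49 gives the monic gcd v + 2.

v + 2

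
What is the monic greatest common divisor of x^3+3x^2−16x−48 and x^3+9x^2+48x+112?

x+4

By polynomial division,
  x^3+3x^2−16x−48 = (x^3+9x^2+48x+112) + (−6x^2−64x−160)
  x^3+9x^2+48x+112 = (−(1/6)x+5/18)(−6x^2−64x−160) + ((352/9)x+1408/9)
  −6x^2−64x−160 = (−(27/176)x−45/44)((352/9)x+1408/9) + (0)
Last nonzero remainder: (352/9)x+1408/9. Dividing through by 352/9 gives the monic gcd x+4.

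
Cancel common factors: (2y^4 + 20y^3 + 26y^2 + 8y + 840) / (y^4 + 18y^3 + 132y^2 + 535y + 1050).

(2y^2 - 6y + 20)/(y^2 + 5y + 25)

By polynomial division,
  2y^4 + 20y^3 + 26y^2 + 8y + 840 = (2)(y^4 + 18y^3 + 132y^2 + 535y + 1050) + (-16y^3 - 238y^2 - 1062y - 1260)
  y^4 + 18y^3 + 132y^2 + 535y + 1050 = (-(1/16)y - 25/128)(-16y^3 - 238y^2 - 1062y - 1260) + ((1225/64)y^2 + (15925/64)y + 25725/32)
  -16y^3 - 238y^2 - 1062y - 1260 = (-(1024/1225)y - 384/245)((1225/64)y^2 + (15925/64)y + 25725/32) + (0)
Last nonzero remainder: (1225/64)y^2 + (15925/64)y + 25725/32. Dividing through by 1225/64 gives the monic gcd y^2 + 13y + 42.
Cancel y^2 + 13y + 42 from numerator and denominator to get the reduced form.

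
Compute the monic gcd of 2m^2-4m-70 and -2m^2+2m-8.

1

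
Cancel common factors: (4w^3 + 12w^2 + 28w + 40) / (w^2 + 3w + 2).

(4w^2 + 4w + 20)/(w + 1)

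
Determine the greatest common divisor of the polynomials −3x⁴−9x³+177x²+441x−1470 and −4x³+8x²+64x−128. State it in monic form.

Repeated division with remainder:
  −3x⁴−9x³+177x²+441x−1470 = ((3/4)x+15/4)(−4x³+8x²+64x−128) + (99x²+297x−990)
  −4x³+8x²+64x−128 = (−(4/99)x+20/99)(99x²+297x−990) + (−36x+72)
  99x²+297x−990 = (−(11/4)x−55/4)(−36x+72) + (0)
Last nonzero remainder: −36x+72. Dividing through by −36 gives the monic gcd x−2.

x−2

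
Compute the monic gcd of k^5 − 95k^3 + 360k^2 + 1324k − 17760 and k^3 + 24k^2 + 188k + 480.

Euclidean algorithm in ℚ[k]:
  k^5 − 95k^3 + 360k^2 + 1324k − 17760 = (k^2 − 24k + 293)(k^3 + 24k^2 + 188k + 480) + (−2640k^2 − 42240k − 158400)
  k^3 + 24k^2 + 188k + 480 = (−(1/2640)k − 1/330)(−2640k^2 − 42240k − 158400) + (0)
Last nonzero remainder: −2640k^2 − 42240k − 158400. Dividing through by −2640 gives the monic gcd k^2 + 16k + 60.

k^2 + 16k + 60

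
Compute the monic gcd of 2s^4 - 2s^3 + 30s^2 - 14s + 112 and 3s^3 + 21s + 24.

s^2 - s + 8

Euclidean algorithm in ℚ[s]:
  2s^4 - 2s^3 + 30s^2 - 14s + 112 = ((2/3)s - 2/3)(3s^3 + 21s + 24) + (16s^2 - 16s + 128)
  3s^3 + 21s + 24 = ((3/16)s + 3/16)(16s^2 - 16s + 128) + (0)
Last nonzero remainder: 16s^2 - 16s + 128. Dividing through by 16 gives the monic gcd s^2 - s + 8.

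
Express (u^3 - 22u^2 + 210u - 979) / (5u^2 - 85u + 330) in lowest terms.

(u^2 - 11u + 89)/(5u - 30)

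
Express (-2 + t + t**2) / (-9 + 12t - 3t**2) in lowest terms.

By polynomial division,
  t**2 + t - 2 = (-1/3)(-3t**2 + 12t - 9) + (5t - 5)
  -3t**2 + 12t - 9 = (-(3/5)t + 9/5)(5t - 5) + (0)
Last nonzero remainder: 5t - 5. Dividing through by 5 gives the monic gcd t - 1.
Cancel t - 1 from numerator and denominator to get the reduced form.

(-2 - t)/(-9 + 3t)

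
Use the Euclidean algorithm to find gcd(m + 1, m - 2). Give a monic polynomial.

1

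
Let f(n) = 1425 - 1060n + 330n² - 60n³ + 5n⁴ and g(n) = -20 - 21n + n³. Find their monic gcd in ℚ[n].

-5 + n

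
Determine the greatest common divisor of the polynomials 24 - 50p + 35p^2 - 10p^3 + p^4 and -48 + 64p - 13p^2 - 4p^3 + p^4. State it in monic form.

Repeated division with remainder:
  p^4 - 10p^3 + 35p^2 - 50p + 24 = (p^4 - 4p^3 - 13p^2 + 64p - 48) + (-6p^3 + 48p^2 - 114p + 72)
  p^4 - 4p^3 - 13p^2 + 64p - 48 = (-(1/6)p - 2/3)(-6p^3 + 48p^2 - 114p + 72) + (0)
Last nonzero remainder: -6p^3 + 48p^2 - 114p + 72. Dividing through by -6 gives the monic gcd p^3 - 8p^2 + 19p - 12.

-12 + 19p - 8p^2 + p^3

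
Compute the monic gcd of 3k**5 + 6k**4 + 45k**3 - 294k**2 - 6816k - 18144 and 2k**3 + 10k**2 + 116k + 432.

By polynomial division,
  3k**5 + 6k**4 + 45k**3 - 294k**2 - 6816k - 18144 = ((3/2)k**2 - (9/2)k - 42)(2k**3 + 10k**2 + 116k + 432) + (0)
Last nonzero remainder: 2k**3 + 10k**2 + 116k + 432. Dividing through by 2 gives the monic gcd k**3 + 5k**2 + 58k + 216.

k**3 + 5k**2 + 58k + 216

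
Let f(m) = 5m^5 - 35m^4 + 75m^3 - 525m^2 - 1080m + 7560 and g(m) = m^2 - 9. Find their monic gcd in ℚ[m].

Apply the Euclidean algorithm:
  5m^5 - 35m^4 + 75m^3 - 525m^2 - 1080m + 7560 = (5m^3 - 35m^2 + 120m - 840)(m^2 - 9) + (0)
The last nonzero remainder m^2 - 9 is already monic.

m^2 - 9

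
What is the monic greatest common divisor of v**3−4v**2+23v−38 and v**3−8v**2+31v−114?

v**2−2v+19

Euclidean algorithm in ℚ[v]:
  v**3−4v**2+23v−38 = (v**3−8v**2+31v−114) + (4v**2−8v+76)
  v**3−8v**2+31v−114 = ((1/4)v−3/2)(4v**2−8v+76) + (0)
Last nonzero remainder: 4v**2−8v+76. Dividing through by 4 gives the monic gcd v**2−2v+19.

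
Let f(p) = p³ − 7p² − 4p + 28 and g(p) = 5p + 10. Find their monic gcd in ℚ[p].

p + 2

Repeated division with remainder:
  p³ − 7p² − 4p + 28 = ((1/5)p² − (9/5)p + 14/5)(5p + 10) + (0)
Last nonzero remainder: 5p + 10. Dividing through by 5 gives the monic gcd p + 2.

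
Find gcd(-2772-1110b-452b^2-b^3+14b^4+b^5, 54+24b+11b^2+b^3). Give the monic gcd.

6+2b+b^2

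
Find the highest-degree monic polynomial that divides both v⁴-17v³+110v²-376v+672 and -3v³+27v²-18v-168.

v-7

Apply the Euclidean algorithm:
  v⁴-17v³+110v²-376v+672 = (-(1/3)v+8/3)(-3v³+27v²-18v-168) + (32v²-384v+1120)
  -3v³+27v²-18v-168 = (-(3/32)v-9/32)(32v²-384v+1120) + (-21v+147)
  32v²-384v+1120 = (-(32/21)v+160/21)(-21v+147) + (0)
Last nonzero remainder: -21v+147. Dividing through by -21 gives the monic gcd v-7.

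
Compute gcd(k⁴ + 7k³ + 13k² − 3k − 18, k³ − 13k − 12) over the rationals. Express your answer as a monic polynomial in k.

By polynomial division,
  k⁴ + 7k³ + 13k² − 3k − 18 = (k + 7)(k³ − 13k − 12) + (26k² + 100k + 66)
  k³ − 13k − 12 = ((1/26)k − 25/169)(26k² + 100k + 66) + (−(126/169)k − 378/169)
  26k² + 100k + 66 = (−(2197/63)k − 1859/63)(−(126/169)k − 378/169) + (0)
Last nonzero remainder: −(126/169)k − 378/169. Dividing through by −126/169 gives the monic gcd k + 3.

k + 3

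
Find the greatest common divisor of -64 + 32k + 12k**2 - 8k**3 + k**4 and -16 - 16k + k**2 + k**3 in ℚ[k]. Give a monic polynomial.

Apply the Euclidean algorithm:
  k**4 - 8k**3 + 12k**2 + 32k - 64 = (k - 9)(k**3 + k**2 - 16k - 16) + (37k**2 - 96k - 208)
  k**3 + k**2 - 16k - 16 = ((1/37)k + 133/1369)(37k**2 - 96k - 208) + (-(1440/1369)k + 5760/1369)
  37k**2 - 96k - 208 = (-(50653/1440)k - 17797/360)(-(1440/1369)k + 5760/1369) + (0)
Last nonzero remainder: -(1440/1369)k + 5760/1369. Dividing through by -1440/1369 gives the monic gcd k - 4.

-4 + k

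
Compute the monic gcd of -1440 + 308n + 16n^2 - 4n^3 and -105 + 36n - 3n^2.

-5 + n

Euclidean algorithm in ℚ[n]:
  -4n^3 + 16n^2 + 308n - 1440 = ((4/3)n + 32/3)(-3n^2 + 36n - 105) + (64n - 320)
  -3n^2 + 36n - 105 = (-(3/64)n + 21/64)(64n - 320) + (0)
Last nonzero remainder: 64n - 320. Dividing through by 64 gives the monic gcd n - 5.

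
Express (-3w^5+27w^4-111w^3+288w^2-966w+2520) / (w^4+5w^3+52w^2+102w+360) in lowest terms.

Repeated division with remainder:
  -3w^5+27w^4-111w^3+288w^2-966w+2520 = (-3w+42)(w^4+5w^3+52w^2+102w+360) + (-165w^3-1590w^2-4170w-12600)
  w^4+5w^3+52w^2+102w+360 = (-(1/165)w+17/605)(-165w^3-1590w^2-4170w-12600) + ((8640/121)w^2+(17280/121)w+86400/121)
  -165w^3-1590w^2-4170w-12600 = (-(1331/576)w-847/48)((8640/121)w^2+(17280/121)w+86400/121) + (0)
Last nonzero remainder: (8640/121)w^2+(17280/121)w+86400/121. Dividing through by 8640/121 gives the monic gcd w^2+2w+10.
Cancel w^2+2w+10 from numerator and denominator to get the reduced form.

(-3w^3+33w^2-147w+252)/(w^2+3w+36)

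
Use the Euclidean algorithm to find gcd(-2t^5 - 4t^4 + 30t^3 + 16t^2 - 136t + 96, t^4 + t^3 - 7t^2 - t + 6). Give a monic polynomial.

By polynomial division,
  -2t^5 - 4t^4 + 30t^3 + 16t^2 - 136t + 96 = (-2t - 2)(t^4 + t^3 - 7t^2 - t + 6) + (18t^3 - 126t + 108)
  t^4 + t^3 - 7t^2 - t + 6 = ((1/18)t + 1/18)(18t^3 - 126t + 108) + (0)
Last nonzero remainder: 18t^3 - 126t + 108. Dividing through by 18 gives the monic gcd t^3 - 7t + 6.

t^3 - 7t + 6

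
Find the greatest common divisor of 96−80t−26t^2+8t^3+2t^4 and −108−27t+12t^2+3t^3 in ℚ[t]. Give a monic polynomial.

−12+t+t^2

Euclidean algorithm in ℚ[t]:
  2t^4+8t^3−26t^2−80t+96 = ((2/3)t)(3t^3+12t^2−27t−108) + (−8t^2−8t+96)
  3t^3+12t^2−27t−108 = (−(3/8)t−9/8)(−8t^2−8t+96) + (0)
Last nonzero remainder: −8t^2−8t+96. Dividing through by −8 gives the monic gcd t^2+t−12.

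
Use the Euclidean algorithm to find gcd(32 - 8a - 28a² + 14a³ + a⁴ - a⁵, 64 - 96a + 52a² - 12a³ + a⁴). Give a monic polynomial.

Euclidean algorithm in ℚ[a]:
  -a⁵ + a⁴ + 14a³ - 28a² - 8a + 32 = (-a - 11)(a⁴ - 12a³ + 52a² - 96a + 64) + (-66a³ + 448a² - 1000a + 736)
  a⁴ - 12a³ + 52a² - 96a + 64 = (-(1/66)a + 86/1089)(-66a³ + 448a² - 1000a + 736) + ((1600/1089)a² - (6400/1089)a + 6400/1089)
  -66a³ + 448a² - 1000a + 736 = (-(35937/800)a + 25047/200)((1600/1089)a² - (6400/1089)a + 6400/1089) + (0)
Last nonzero remainder: (1600/1089)a² - (6400/1089)a + 6400/1089. Dividing through by 1600/1089 gives the monic gcd a² - 4a + 4.

4 - 4a + a²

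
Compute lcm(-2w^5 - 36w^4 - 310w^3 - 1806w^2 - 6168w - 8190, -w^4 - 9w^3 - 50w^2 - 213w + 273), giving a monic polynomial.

w^6 + 17w^5 + 137w^4 + 748w^3 + 2181w^2 + 1011w - 4095

Repeated division with remainder:
  -2w^5 - 36w^4 - 310w^3 - 1806w^2 - 6168w - 8190 = (2w + 18)(-w^4 - 9w^3 - 50w^2 - 213w + 273) + (-48w^3 - 480w^2 - 2880w - 13104)
  -w^4 - 9w^3 - 50w^2 - 213w + 273 = ((1/48)w - 1/48)(-48w^3 - 480w^2 - 2880w - 13104) + (0)
Last nonzero remainder: -48w^3 - 480w^2 - 2880w - 13104. Dividing through by -48 gives the monic gcd w^3 + 10w^2 + 60w + 273.
Then lcm(f, g) = f·g / gcd(f, g); expanding and making the result monic gives the answer.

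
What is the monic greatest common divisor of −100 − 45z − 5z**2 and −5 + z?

1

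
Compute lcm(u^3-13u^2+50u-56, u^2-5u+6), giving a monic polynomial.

u^4-16u^3+89u^2-206u+168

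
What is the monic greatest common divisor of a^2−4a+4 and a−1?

1

Repeated division with remainder:
  a^2−4a+4 = (a−3)(a−1) + (1)
  a−1 = (a−1)(1) + (0)
The last nonzero remainder is the constant 1, so the polynomials are coprime and gcd = 1.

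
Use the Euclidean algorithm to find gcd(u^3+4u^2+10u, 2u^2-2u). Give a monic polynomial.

Repeated division with remainder:
  u^3+4u^2+10u = ((1/2)u+5/2)(2u^2-2u) + (15u)
  2u^2-2u = ((2/15)u-2/15)(15u) + (0)
Last nonzero remainder: 15u. Dividing through by 15 gives the monic gcd u.

u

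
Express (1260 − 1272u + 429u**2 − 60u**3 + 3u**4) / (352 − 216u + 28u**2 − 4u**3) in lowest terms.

(630 − 321u + 54u**2 − 3u**3)/(176 − 20u + 4u**2)

Apply the Euclidean algorithm:
  3u**4 − 60u**3 + 429u**2 − 1272u + 1260 = (−(3/4)u + 39/4)(−4u**3 + 28u**2 − 216u + 352) + (−6u**2 + 1098u − 2172)
  −4u**3 + 28u**2 − 216u + 352 = ((2/3)u + 352/3)(−6u**2 + 1098u − 2172) + (−127600u + 255200)
  −6u**2 + 1098u − 2172 = ((3/63800)u − 543/63800)(−127600u + 255200) + (0)
Last nonzero remainder: −127600u + 255200. Dividing through by −127600 gives the monic gcd u − 2.
Cancel u − 2 from numerator and denominator to get the reduced form.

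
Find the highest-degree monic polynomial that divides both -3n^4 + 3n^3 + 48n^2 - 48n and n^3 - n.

n^2 - n

Apply the Euclidean algorithm:
  -3n^4 + 3n^3 + 48n^2 - 48n = (-3n + 3)(n^3 - n) + (45n^2 - 45n)
  n^3 - n = ((1/45)n + 1/45)(45n^2 - 45n) + (0)
Last nonzero remainder: 45n^2 - 45n. Dividing through by 45 gives the monic gcd n^2 - n.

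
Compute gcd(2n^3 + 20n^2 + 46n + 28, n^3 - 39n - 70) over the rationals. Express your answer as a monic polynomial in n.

n + 2

Apply the Euclidean algorithm:
  2n^3 + 20n^2 + 46n + 28 = (2)(n^3 - 39n - 70) + (20n^2 + 124n + 168)
  n^3 - 39n - 70 = ((1/20)n - 31/100)(20n^2 + 124n + 168) + (-(224/25)n - 448/25)
  20n^2 + 124n + 168 = (-(125/56)n - 75/8)(-(224/25)n - 448/25) + (0)
Last nonzero remainder: -(224/25)n - 448/25. Dividing through by -224/25 gives the monic gcd n + 2.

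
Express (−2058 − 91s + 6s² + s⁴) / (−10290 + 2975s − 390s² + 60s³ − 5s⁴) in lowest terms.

(−6 − s)/(−30 + 5s)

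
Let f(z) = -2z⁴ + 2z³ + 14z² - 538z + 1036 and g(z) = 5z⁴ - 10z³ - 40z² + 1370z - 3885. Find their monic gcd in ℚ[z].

Euclidean algorithm in ℚ[z]:
  -2z⁴ + 2z³ + 14z² - 538z + 1036 = (-2/5)(5z⁴ - 10z³ - 40z² + 1370z - 3885) + (-2z³ - 2z² + 10z - 518)
  5z⁴ - 10z³ - 40z² + 1370z - 3885 = (-(5/2)z + 15/2)(-2z³ - 2z² + 10z - 518) + (0)
Last nonzero remainder: -2z³ - 2z² + 10z - 518. Dividing through by -2 gives the monic gcd z³ + z² - 5z + 259.

z³ + z² - 5z + 259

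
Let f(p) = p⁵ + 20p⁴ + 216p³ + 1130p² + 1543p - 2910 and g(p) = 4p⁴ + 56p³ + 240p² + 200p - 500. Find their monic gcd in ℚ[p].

By polynomial division,
  p⁵ + 20p⁴ + 216p³ + 1130p² + 1543p - 2910 = ((1/4)p + 3/2)(4p⁴ + 56p³ + 240p² + 200p - 500) + (72p³ + 720p² + 1368p - 2160)
  4p⁴ + 56p³ + 240p² + 200p - 500 = ((1/18)p + 2/9)(72p³ + 720p² + 1368p - 2160) + (4p² + 16p - 20)
  72p³ + 720p² + 1368p - 2160 = (18p + 108)(4p² + 16p - 20) + (0)
Last nonzero remainder: 4p² + 16p - 20. Dividing through by 4 gives the monic gcd p² + 4p - 5.

p² + 4p - 5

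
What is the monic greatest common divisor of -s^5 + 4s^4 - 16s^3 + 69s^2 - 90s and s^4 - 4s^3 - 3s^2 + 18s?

Repeated division with remainder:
  -s^5 + 4s^4 - 16s^3 + 69s^2 - 90s = (-s)(s^4 - 4s^3 - 3s^2 + 18s) + (-19s^3 + 87s^2 - 90s)
  s^4 - 4s^3 - 3s^2 + 18s = (-(1/19)s - 11/361)(-19s^3 + 87s^2 - 90s) + (-(1836/361)s^2 + (5508/361)s)
  -19s^3 + 87s^2 - 90s = ((6859/1836)s - 1805/306)(-(1836/361)s^2 + (5508/361)s) + (0)
Last nonzero remainder: -(1836/361)s^2 + (5508/361)s. Dividing through by -1836/361 gives the monic gcd s^2 - 3s.

s^2 - 3s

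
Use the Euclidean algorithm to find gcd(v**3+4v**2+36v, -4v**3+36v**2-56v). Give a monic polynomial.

v

By polynomial division,
  v**3+4v**2+36v = (-1/4)(-4v**3+36v**2-56v) + (13v**2+22v)
  -4v**3+36v**2-56v = (-(4/13)v+556/169)(13v**2+22v) + (-(21696/169)v)
  13v**2+22v = (-(2197/21696)v-1859/10848)(-(21696/169)v) + (0)
Last nonzero remainder: -(21696/169)v. Dividing through by -21696/169 gives the monic gcd v.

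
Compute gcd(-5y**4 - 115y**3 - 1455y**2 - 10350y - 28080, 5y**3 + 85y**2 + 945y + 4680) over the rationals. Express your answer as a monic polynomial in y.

Apply the Euclidean algorithm:
  -5y**4 - 115y**3 - 1455y**2 - 10350y - 28080 = (-y - 6)(5y**3 + 85y**2 + 945y + 4680) + (0)
Last nonzero remainder: 5y**3 + 85y**2 + 945y + 4680. Dividing through by 5 gives the monic gcd y**3 + 17y**2 + 189y + 936.

y**3 + 17y**2 + 189y + 936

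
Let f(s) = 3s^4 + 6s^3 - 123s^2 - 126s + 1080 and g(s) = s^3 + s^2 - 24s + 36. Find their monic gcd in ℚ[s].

s^2 + 3s - 18

Apply the Euclidean algorithm:
  3s^4 + 6s^3 - 123s^2 - 126s + 1080 = (3s + 3)(s^3 + s^2 - 24s + 36) + (-54s^2 - 162s + 972)
  s^3 + s^2 - 24s + 36 = (-(1/54)s + 1/27)(-54s^2 - 162s + 972) + (0)
Last nonzero remainder: -54s^2 - 162s + 972. Dividing through by -54 gives the monic gcd s^2 + 3s - 18.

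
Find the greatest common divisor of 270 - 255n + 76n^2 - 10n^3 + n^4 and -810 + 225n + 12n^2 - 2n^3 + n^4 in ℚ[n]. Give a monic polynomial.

-135 + 60n - 8n^2 + n^3

Repeated division with remainder:
  n^4 - 10n^3 + 76n^2 - 255n + 270 = (n^4 - 2n^3 + 12n^2 + 225n - 810) + (-8n^3 + 64n^2 - 480n + 1080)
  n^4 - 2n^3 + 12n^2 + 225n - 810 = (-(1/8)n - 3/4)(-8n^3 + 64n^2 - 480n + 1080) + (0)
Last nonzero remainder: -8n^3 + 64n^2 - 480n + 1080. Dividing through by -8 gives the monic gcd n^3 - 8n^2 + 60n - 135.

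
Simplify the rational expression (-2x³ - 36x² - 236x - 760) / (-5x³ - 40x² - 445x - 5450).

Repeated division with remainder:
  -2x³ - 36x² - 236x - 760 = (2/5)(-5x³ - 40x² - 445x - 5450) + (-20x² - 58x + 1420)
  -5x³ - 40x² - 445x - 5450 = ((1/4)x + 51/40)(-20x² - 58x + 1420) + (-(14521/20)x - 14521/2)
  -20x² - 58x + 1420 = ((400/14521)x - 2840/14521)(-(14521/20)x - 14521/2) + (0)
Last nonzero remainder: -(14521/20)x - 14521/2. Dividing through by -14521/20 gives the monic gcd x + 10.
Cancel x + 10 from numerator and denominator to get the reduced form.

(2x² + 16x + 76)/(5x² - 10x + 545)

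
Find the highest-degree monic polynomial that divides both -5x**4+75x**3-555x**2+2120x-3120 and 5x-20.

Apply the Euclidean algorithm:
  -5x**4+75x**3-555x**2+2120x-3120 = (-x**3+11x**2-67x+156)(5x-20) + (0)
Last nonzero remainder: 5x-20. Dividing through by 5 gives the monic gcd x-4.

x-4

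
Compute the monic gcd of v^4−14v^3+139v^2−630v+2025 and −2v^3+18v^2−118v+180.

Apply the Euclidean algorithm:
  v^4−14v^3+139v^2−630v+2025 = (−(1/2)v+5/2)(−2v^3+18v^2−118v+180) + (35v^2−245v+1575)
  −2v^3+18v^2−118v+180 = (−(2/35)v+4/35)(35v^2−245v+1575) + (0)
Last nonzero remainder: 35v^2−245v+1575. Dividing through by 35 gives the monic gcd v^2−7v+45.

v^2−7v+45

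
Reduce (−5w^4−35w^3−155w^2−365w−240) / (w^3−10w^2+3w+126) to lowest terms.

Euclidean algorithm in ℚ[w]:
  −5w^4−35w^3−155w^2−365w−240 = (−5w−85)(w^3−10w^2+3w+126) + (−990w^2+520w+10470)
  w^3−10w^2+3w+126 = (−(1/990)w+469/49005)(−990w^2+520w+10470) + ((84280/9801)w+84280/3267)
  −990w^2+520w+10470 = (−(970299/8428)w+3420549/8428)((84280/9801)w+84280/3267) + (0)
Last nonzero remainder: (84280/9801)w+84280/3267. Dividing through by 84280/9801 gives the monic gcd w+3.
Cancel w+3 from numerator and denominator to get the reduced form.

(−5w^3−20w^2−95w−80)/(w^2−13w+42)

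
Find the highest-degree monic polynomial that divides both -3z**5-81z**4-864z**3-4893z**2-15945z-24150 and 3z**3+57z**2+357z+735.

z**2+12z+35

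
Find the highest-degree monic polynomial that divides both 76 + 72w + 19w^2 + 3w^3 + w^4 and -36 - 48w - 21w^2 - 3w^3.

4 + 4w + w^2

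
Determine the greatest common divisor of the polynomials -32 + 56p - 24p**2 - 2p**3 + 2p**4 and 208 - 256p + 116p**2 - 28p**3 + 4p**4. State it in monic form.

Repeated division with remainder:
  2p**4 - 2p**3 - 24p**2 + 56p - 32 = (1/2)(4p**4 - 28p**3 + 116p**2 - 256p + 208) + (12p**3 - 82p**2 + 184p - 136)
  4p**4 - 28p**3 + 116p**2 - 256p + 208 = ((1/3)p - 1/18)(12p**3 - 82p**2 + 184p - 136) + ((451/9)p**2 - (1804/9)p + 1804/9)
  12p**3 - 82p**2 + 184p - 136 = ((108/451)p - 306/451)((451/9)p**2 - (1804/9)p + 1804/9) + (0)
Last nonzero remainder: (451/9)p**2 - (1804/9)p + 1804/9. Dividing through by 451/9 gives the monic gcd p**2 - 4p + 4.

4 - 4p + p**2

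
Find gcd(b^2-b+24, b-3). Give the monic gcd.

1

Repeated division with remainder:
  b^2-b+24 = (b+2)(b-3) + (30)
  b-3 = ((1/30)b-1/10)(30) + (0)
The last nonzero remainder is the constant 30, so the polynomials are coprime and gcd = 1.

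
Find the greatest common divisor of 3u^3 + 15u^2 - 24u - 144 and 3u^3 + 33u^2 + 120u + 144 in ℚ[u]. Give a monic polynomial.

Repeated division with remainder:
  3u^3 + 15u^2 - 24u - 144 = (3u^3 + 33u^2 + 120u + 144) + (-18u^2 - 144u - 288)
  3u^3 + 33u^2 + 120u + 144 = (-(1/6)u - 1/2)(-18u^2 - 144u - 288) + (0)
Last nonzero remainder: -18u^2 - 144u - 288. Dividing through by -18 gives the monic gcd u^2 + 8u + 16.

u^2 + 8u + 16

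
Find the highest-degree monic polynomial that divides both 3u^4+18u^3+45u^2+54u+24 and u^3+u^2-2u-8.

u^2+3u+4

Apply the Euclidean algorithm:
  3u^4+18u^3+45u^2+54u+24 = (3u+15)(u^3+u^2-2u-8) + (36u^2+108u+144)
  u^3+u^2-2u-8 = ((1/36)u-1/18)(36u^2+108u+144) + (0)
Last nonzero remainder: 36u^2+108u+144. Dividing through by 36 gives the monic gcd u^2+3u+4.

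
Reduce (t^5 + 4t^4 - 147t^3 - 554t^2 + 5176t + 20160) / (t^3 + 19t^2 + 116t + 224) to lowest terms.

(t^3 - 7t^2 - 98t + 720)/(t + 8)

By polynomial division,
  t^5 + 4t^4 - 147t^3 - 554t^2 + 5176t + 20160 = (t^2 - 15t + 22)(t^3 + 19t^2 + 116t + 224) + (544t^2 + 5984t + 15232)
  t^3 + 19t^2 + 116t + 224 = ((1/544)t + 1/68)(544t^2 + 5984t + 15232) + (0)
Last nonzero remainder: 544t^2 + 5984t + 15232. Dividing through by 544 gives the monic gcd t^2 + 11t + 28.
Cancel t^2 + 11t + 28 from numerator and denominator to get the reduced form.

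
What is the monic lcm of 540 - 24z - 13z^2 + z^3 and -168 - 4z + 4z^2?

-3780 + 708z + 67z^2 - 20z^3 + z^4

Repeated division with remainder:
  z^3 - 13z^2 - 24z + 540 = ((1/4)z - 3)(4z^2 - 4z - 168) + (6z + 36)
  4z^2 - 4z - 168 = ((2/3)z - 14/3)(6z + 36) + (0)
Last nonzero remainder: 6z + 36. Dividing through by 6 gives the monic gcd z + 6.
Then lcm(f, g) = f·g / gcd(f, g); expanding and making the result monic gives the answer.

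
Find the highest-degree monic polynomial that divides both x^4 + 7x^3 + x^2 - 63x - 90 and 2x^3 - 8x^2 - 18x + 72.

Repeated division with remainder:
  x^4 + 7x^3 + x^2 - 63x - 90 = ((1/2)x + 11/2)(2x^3 - 8x^2 - 18x + 72) + (54x^2 - 486)
  2x^3 - 8x^2 - 18x + 72 = ((1/27)x - 4/27)(54x^2 - 486) + (0)
Last nonzero remainder: 54x^2 - 486. Dividing through by 54 gives the monic gcd x^2 - 9.

x^2 - 9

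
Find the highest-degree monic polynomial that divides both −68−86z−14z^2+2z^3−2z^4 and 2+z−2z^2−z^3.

2+3z+z^2

Apply the Euclidean algorithm:
  −2z^4+2z^3−14z^2−86z−68 = (2z−6)(−z^3−2z^2+z+2) + (−28z^2−84z−56)
  −z^3−2z^2+z+2 = ((1/28)z−1/28)(−28z^2−84z−56) + (0)
Last nonzero remainder: −28z^2−84z−56. Dividing through by −28 gives the monic gcd z^2+3z+2.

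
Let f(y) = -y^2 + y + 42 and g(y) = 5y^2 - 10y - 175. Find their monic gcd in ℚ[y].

y - 7

Repeated division with remainder:
  -y^2 + y + 42 = (-1/5)(5y^2 - 10y - 175) + (-y + 7)
  5y^2 - 10y - 175 = (-5y - 25)(-y + 7) + (0)
Last nonzero remainder: -y + 7. Dividing through by -1 gives the monic gcd y - 7.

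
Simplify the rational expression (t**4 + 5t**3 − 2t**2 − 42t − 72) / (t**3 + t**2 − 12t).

By polynomial division,
  t**4 + 5t**3 − 2t**2 − 42t − 72 = (t + 4)(t**3 + t**2 − 12t) + (6t**2 + 6t − 72)
  t**3 + t**2 − 12t = ((1/6)t)(6t**2 + 6t − 72) + (0)
Last nonzero remainder: 6t**2 + 6t − 72. Dividing through by 6 gives the monic gcd t**2 + t − 12.
Cancel t**2 + t − 12 from numerator and denominator to get the reduced form.

(t**2 + 4t + 6)/(t)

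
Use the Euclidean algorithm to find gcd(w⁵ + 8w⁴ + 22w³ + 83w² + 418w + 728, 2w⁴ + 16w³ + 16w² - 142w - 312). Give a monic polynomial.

w³ + 11w² + 41w + 52

Euclidean algorithm in ℚ[w]:
  w⁵ + 8w⁴ + 22w³ + 83w² + 418w + 728 = ((1/2)w)(2w⁴ + 16w³ + 16w² - 142w - 312) + (14w³ + 154w² + 574w + 728)
  2w⁴ + 16w³ + 16w² - 142w - 312 = ((1/7)w - 3/7)(14w³ + 154w² + 574w + 728) + (0)
Last nonzero remainder: 14w³ + 154w² + 574w + 728. Dividing through by 14 gives the monic gcd w³ + 11w² + 41w + 52.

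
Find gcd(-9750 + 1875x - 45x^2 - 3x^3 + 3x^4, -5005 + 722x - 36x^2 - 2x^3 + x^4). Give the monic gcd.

65 - 6x + x^2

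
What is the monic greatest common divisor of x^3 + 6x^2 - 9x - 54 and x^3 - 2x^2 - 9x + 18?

x^2 - 9

Apply the Euclidean algorithm:
  x^3 + 6x^2 - 9x - 54 = (x^3 - 2x^2 - 9x + 18) + (8x^2 - 72)
  x^3 - 2x^2 - 9x + 18 = ((1/8)x - 1/4)(8x^2 - 72) + (0)
Last nonzero remainder: 8x^2 - 72. Dividing through by 8 gives the monic gcd x^2 - 9.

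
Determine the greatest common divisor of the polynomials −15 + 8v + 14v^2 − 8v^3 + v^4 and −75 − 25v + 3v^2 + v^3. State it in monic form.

Apply the Euclidean algorithm:
  v^4 − 8v^3 + 14v^2 + 8v − 15 = (v − 11)(v^3 + 3v^2 − 25v − 75) + (72v^2 − 192v − 840)
  v^3 + 3v^2 − 25v − 75 = ((1/72)v + 17/216)(72v^2 − 192v − 840) + ((16/9)v − 80/9)
  72v^2 − 192v − 840 = ((81/2)v + 189/2)((16/9)v − 80/9) + (0)
Last nonzero remainder: (16/9)v − 80/9. Dividing through by 16/9 gives the monic gcd v − 5.

−5 + v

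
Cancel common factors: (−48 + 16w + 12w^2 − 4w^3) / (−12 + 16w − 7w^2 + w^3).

Repeated division with remainder:
  −4w^3 + 12w^2 + 16w − 48 = (−4)(w^3 − 7w^2 + 16w − 12) + (−16w^2 + 80w − 96)
  w^3 − 7w^2 + 16w − 12 = (−(1/16)w + 1/8)(−16w^2 + 80w − 96) + (0)
Last nonzero remainder: −16w^2 + 80w − 96. Dividing through by −16 gives the monic gcd w^2 − 5w + 6.
Cancel w^2 − 5w + 6 from numerator and denominator to get the reduced form.

(−8 − 4w)/(−2 + w)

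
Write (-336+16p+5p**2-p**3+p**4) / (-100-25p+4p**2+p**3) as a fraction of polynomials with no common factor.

(-84+25p-5p**2+p**3)/(-25+p**2)

Apply the Euclidean algorithm:
  p**4-p**3+5p**2+16p-336 = (p-5)(p**3+4p**2-25p-100) + (50p**2-9p-836)
  p**3+4p**2-25p-100 = ((1/50)p+209/2500)(50p**2-9p-836) + (-(18819/2500)p-18819/625)
  50p**2-9p-836 = (-(125000/18819)p+522500/18819)(-(18819/2500)p-18819/625) + (0)
Last nonzero remainder: -(18819/2500)p-18819/625. Dividing through by -18819/2500 gives the monic gcd p+4.
Cancel p+4 from numerator and denominator to get the reduced form.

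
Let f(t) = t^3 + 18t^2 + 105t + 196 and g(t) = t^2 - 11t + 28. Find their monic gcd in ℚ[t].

1

Apply the Euclidean algorithm:
  t^3 + 18t^2 + 105t + 196 = (t + 29)(t^2 - 11t + 28) + (396t - 616)
  t^2 - 11t + 28 = ((1/396)t - 85/3564)(396t - 616) + (1078/81)
  396t - 616 = ((1458/49)t - 324/7)(1078/81) + (0)
The last nonzero remainder is the constant 1078/81, so the polynomials are coprime and gcd = 1.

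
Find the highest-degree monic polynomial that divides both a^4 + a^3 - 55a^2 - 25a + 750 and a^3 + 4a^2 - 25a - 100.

By polynomial division,
  a^4 + a^3 - 55a^2 - 25a + 750 = (a - 3)(a^3 + 4a^2 - 25a - 100) + (-18a^2 + 450)
  a^3 + 4a^2 - 25a - 100 = (-(1/18)a - 2/9)(-18a^2 + 450) + (0)
Last nonzero remainder: -18a^2 + 450. Dividing through by -18 gives the monic gcd a^2 - 25.

a^2 - 25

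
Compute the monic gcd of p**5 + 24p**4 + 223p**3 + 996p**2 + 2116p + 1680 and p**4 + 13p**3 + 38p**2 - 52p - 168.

p**3 + 15p**2 + 68p + 84

Repeated division with remainder:
  p**5 + 24p**4 + 223p**3 + 996p**2 + 2116p + 1680 = (p + 11)(p**4 + 13p**3 + 38p**2 - 52p - 168) + (42p**3 + 630p**2 + 2856p + 3528)
  p**4 + 13p**3 + 38p**2 - 52p - 168 = ((1/42)p - 1/21)(42p**3 + 630p**2 + 2856p + 3528) + (0)
Last nonzero remainder: 42p**3 + 630p**2 + 2856p + 3528. Dividing through by 42 gives the monic gcd p**3 + 15p**2 + 68p + 84.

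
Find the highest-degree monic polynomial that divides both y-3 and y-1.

1

Repeated division with remainder:
  y-3 = (y-1) + (-2)
  y-1 = (-(1/2)y+1/2)(-2) + (0)
The last nonzero remainder is the constant -2, so the polynomials are coprime and gcd = 1.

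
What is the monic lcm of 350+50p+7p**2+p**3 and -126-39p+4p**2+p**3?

Apply the Euclidean algorithm:
  p**3+7p**2+50p+350 = (p**3+4p**2-39p-126) + (3p**2+89p+476)
  p**3+4p**2-39p-126 = ((1/3)p-77/9)(3p**2+89p+476) + ((5074/9)p+35518/9)
  3p**2+89p+476 = ((27/5074)p+306/2537)((5074/9)p+35518/9) + (0)
Last nonzero remainder: (5074/9)p+35518/9. Dividing through by 5074/9 gives the monic gcd p+7.
Then lcm(f, g) = f·g / gcd(f, g); expanding and making the result monic gives the answer.

-6300-1950p+74p**2+11p**3+4p**4+p**5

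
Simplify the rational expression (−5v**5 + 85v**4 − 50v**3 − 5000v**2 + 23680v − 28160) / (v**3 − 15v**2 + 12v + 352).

Apply the Euclidean algorithm:
  −5v**5 + 85v**4 − 50v**3 − 5000v**2 + 23680v − 28160 = (−5v**2 + 10v + 160)(v**3 − 15v**2 + 12v + 352) + (−960v**2 + 18240v − 84480)
  v**3 − 15v**2 + 12v + 352 = (−(1/960)v − 1/240)(−960v**2 + 18240v − 84480) + (0)
Last nonzero remainder: −960v**2 + 18240v − 84480. Dividing through by −960 gives the monic gcd v**2 − 19v + 88.
Cancel v**2 − 19v + 88 from numerator and denominator to get the reduced form.

(−5v**3 − 10v**2 + 200v − 320)/(v + 4)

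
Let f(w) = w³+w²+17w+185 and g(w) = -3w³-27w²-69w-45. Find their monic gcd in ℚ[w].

w+5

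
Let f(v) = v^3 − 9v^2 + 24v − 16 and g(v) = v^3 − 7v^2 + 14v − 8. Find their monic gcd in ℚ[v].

v^2 − 5v + 4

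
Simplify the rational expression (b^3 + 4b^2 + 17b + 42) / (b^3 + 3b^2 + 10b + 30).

(b^2 + b + 14)/(b^2 + 10)

Repeated division with remainder:
  b^3 + 4b^2 + 17b + 42 = (b^3 + 3b^2 + 10b + 30) + (b^2 + 7b + 12)
  b^3 + 3b^2 + 10b + 30 = (b - 4)(b^2 + 7b + 12) + (26b + 78)
  b^2 + 7b + 12 = ((1/26)b + 2/13)(26b + 78) + (0)
Last nonzero remainder: 26b + 78. Dividing through by 26 gives the monic gcd b + 3.
Cancel b + 3 from numerator and denominator to get the reduced form.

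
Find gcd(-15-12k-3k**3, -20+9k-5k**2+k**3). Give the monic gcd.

Euclidean algorithm in ℚ[k]:
  -3k**3-12k-15 = (-3)(k**3-5k**2+9k-20) + (-15k**2+15k-75)
  k**3-5k**2+9k-20 = (-(1/15)k+4/15)(-15k**2+15k-75) + (0)
Last nonzero remainder: -15k**2+15k-75. Dividing through by -15 gives the monic gcd k**2-k+5.

5-k+k**2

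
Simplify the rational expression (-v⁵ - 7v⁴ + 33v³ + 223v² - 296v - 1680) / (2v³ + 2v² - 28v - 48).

Apply the Euclidean algorithm:
  -v⁵ - 7v⁴ + 33v³ + 223v² - 296v - 1680 = (-(1/2)v² - 3v + 25/2)(2v³ + 2v² - 28v - 48) + (90v² - 90v - 1080)
  2v³ + 2v² - 28v - 48 = ((1/45)v + 2/45)(90v² - 90v - 1080) + (0)
Last nonzero remainder: 90v² - 90v - 1080. Dividing through by 90 gives the monic gcd v² - v - 12.
Cancel v² - v - 12 from numerator and denominator to get the reduced form.

(-v³ - 8v² + 13v + 140)/(2v + 4)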